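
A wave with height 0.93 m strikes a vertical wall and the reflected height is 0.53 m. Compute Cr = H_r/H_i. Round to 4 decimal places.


Cr = H_r / H_i
Cr = 0.53 / 0.93
Cr = 0.5699

0.5699


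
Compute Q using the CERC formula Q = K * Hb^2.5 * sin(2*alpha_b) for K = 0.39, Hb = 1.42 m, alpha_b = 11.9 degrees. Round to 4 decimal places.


Q = K * Hb^2.5 * sin(2 * alpha_b)
Hb^2.5 = 1.42^2.5 = 2.402818
sin(2 * 11.9) = sin(23.8) = 0.403545
Q = 0.39 * 2.402818 * 0.403545
Q = 0.3782 m^3/s

0.3782


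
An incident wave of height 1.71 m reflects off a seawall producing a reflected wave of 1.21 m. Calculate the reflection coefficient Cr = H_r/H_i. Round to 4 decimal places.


Cr = H_r / H_i
Cr = 1.21 / 1.71
Cr = 0.7076

0.7076


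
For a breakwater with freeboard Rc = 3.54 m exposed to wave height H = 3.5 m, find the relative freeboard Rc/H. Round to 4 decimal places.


Relative freeboard = Rc / H
= 3.54 / 3.5
= 1.0114

1.0114


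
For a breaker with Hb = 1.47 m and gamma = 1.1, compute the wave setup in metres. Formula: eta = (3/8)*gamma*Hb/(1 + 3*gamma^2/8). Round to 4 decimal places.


eta = (3/8) * gamma * Hb / (1 + 3*gamma^2/8)
Numerator = (3/8) * 1.1 * 1.47 = 0.606375
Denominator = 1 + 3*1.1^2/8 = 1 + 0.453750 = 1.453750
eta = 0.606375 / 1.453750
eta = 0.4171 m

0.4171


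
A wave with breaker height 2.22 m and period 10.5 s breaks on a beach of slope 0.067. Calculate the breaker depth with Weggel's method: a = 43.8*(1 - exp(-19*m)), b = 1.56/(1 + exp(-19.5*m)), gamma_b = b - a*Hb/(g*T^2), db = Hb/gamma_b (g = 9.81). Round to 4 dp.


a = 43.8 * (1 - exp(-19 * m))
exp(-19 * 0.067) = exp(-1.2730) = 0.279990
a = 43.8 * (1 - 0.279990) = 31.536421
b = 1.56 / (1 + exp(-19.5 * m))
exp(-19.5 * 0.067) = exp(-1.3065) = 0.270766
b = 1.56 / (1 + 0.270766) = 1.227606
Hb / (g * T^2) = 2.22 / (9.81 * 10.5^2) = 2.22 / 1081.5525 = 0.00205260
gamma_b = b - a * Hb/(g*T^2) = 1.227606 - 31.536421 * 0.00205260 = 1.162874
db = Hb / gamma_b = 2.22 / 1.162874
db = 1.9091 m

1.9091


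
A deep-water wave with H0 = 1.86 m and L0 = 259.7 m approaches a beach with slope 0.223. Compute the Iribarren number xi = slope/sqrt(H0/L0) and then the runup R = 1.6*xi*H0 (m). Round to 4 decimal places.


xi = slope / sqrt(H0/L0)
H0/L0 = 1.86/259.7 = 0.007162
sqrt(0.007162) = 0.084629
xi = 0.223 / 0.084629 = 2.635023
R = 1.6 * xi * H0 = 1.6 * 2.635023 * 1.86
R = 7.8418 m

7.8418


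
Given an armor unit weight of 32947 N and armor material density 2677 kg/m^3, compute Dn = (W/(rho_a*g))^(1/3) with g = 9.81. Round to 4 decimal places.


V = W / (rho_a * g)
V = 32947 / (2677 * 9.81)
V = 32947 / 26261.37
V = 1.254580 m^3
Dn = V^(1/3) = 1.254580^(1/3)
Dn = 1.0785 m

1.0785


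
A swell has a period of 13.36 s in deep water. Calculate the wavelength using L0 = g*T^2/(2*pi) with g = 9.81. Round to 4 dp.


L0 = g * T^2 / (2 * pi)
L0 = 9.81 * 13.36^2 / (2 * pi)
L0 = 9.81 * 178.4896 / 6.28319
L0 = 1750.9830 / 6.28319
L0 = 278.6776 m

278.6776


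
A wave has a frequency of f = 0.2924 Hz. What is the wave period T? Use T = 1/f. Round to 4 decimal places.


T = 1 / f
T = 1 / 0.2924
T = 3.4200 s

3.4200


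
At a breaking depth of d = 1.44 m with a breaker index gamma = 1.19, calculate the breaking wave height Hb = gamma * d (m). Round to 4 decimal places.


Hb = gamma * d
Hb = 1.19 * 1.44
Hb = 1.7136 m

1.7136


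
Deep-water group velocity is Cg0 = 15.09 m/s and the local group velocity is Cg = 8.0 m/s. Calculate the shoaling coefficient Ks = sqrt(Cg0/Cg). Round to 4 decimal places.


Ks = sqrt(Cg0 / Cg)
Ks = sqrt(15.09 / 8.0)
Ks = sqrt(1.8862)
Ks = 1.3734

1.3734


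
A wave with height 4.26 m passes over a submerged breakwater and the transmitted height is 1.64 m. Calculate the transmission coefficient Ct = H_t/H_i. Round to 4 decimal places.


Ct = H_t / H_i
Ct = 1.64 / 4.26
Ct = 0.3850

0.3850


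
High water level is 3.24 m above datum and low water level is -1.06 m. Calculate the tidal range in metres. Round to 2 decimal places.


Tidal range = High water - Low water
Tidal range = 3.24 - (-1.06)
Tidal range = 4.30 m

4.30


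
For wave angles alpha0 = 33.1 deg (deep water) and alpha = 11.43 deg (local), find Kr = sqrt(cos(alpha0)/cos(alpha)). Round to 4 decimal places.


Kr = sqrt(cos(alpha0) / cos(alpha))
cos(33.1) = 0.837719
cos(11.43) = 0.980168
Kr = sqrt(0.837719 / 0.980168)
Kr = sqrt(0.854669)
Kr = 0.9245

0.9245


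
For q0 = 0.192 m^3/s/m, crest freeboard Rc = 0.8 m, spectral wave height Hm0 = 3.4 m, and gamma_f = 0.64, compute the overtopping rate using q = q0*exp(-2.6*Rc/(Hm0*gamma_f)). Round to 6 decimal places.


q = q0 * exp(-2.6 * Rc / (Hm0 * gamma_f))
Exponent = -2.6 * 0.8 / (3.4 * 0.64)
= -2.6 * 0.8 / 2.1760
= -0.955882
exp(-0.955882) = 0.384473
q = 0.192 * 0.384473
q = 0.073819 m^3/s/m

0.073819


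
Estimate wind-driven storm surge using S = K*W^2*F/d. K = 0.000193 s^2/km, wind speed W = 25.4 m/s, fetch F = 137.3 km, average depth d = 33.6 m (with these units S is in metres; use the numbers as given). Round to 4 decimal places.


S = K * W^2 * F / d
W^2 = 25.4^2 = 645.16
S = 0.000193 * 645.16 * 137.3 / 33.6
Numerator = 0.000193 * 645.16 * 137.3 = 17.096030
S = 17.096030 / 33.6 = 0.5088 m

0.5088


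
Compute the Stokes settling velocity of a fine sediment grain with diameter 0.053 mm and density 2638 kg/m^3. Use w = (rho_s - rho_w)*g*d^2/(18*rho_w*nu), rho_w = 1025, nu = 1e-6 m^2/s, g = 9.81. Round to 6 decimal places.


w = (rho_s - rho_w) * g * d^2 / (18 * rho_w * nu)
d = 0.053 mm = 0.000053 m
rho_s - rho_w = 2638 - 1025 = 1613
Numerator = 1613 * 9.81 * (0.000053)^2 = 0.000044448296
Denominator = 18 * 1025 * 1e-6 = 0.018450
w = 0.002409 m/s

0.002409


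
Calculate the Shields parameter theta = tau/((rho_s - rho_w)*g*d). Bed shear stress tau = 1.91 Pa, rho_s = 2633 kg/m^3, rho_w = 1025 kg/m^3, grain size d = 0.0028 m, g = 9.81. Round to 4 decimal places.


theta = tau / ((rho_s - rho_w) * g * d)
rho_s - rho_w = 2633 - 1025 = 1608
Denominator = 1608 * 9.81 * 0.0028 = 44.168544
theta = 1.91 / 44.168544
theta = 0.0432

0.0432


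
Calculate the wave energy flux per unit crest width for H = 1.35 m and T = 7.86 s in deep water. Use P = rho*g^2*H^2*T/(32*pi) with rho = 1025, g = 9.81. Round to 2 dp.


P = rho * g^2 * H^2 * T / (32 * pi)
P = 1025 * 9.81^2 * 1.35^2 * 7.86 / (32 * pi)
P = 1025 * 96.2361 * 1.8225 * 7.86 / 100.53096
P = 14055.69 W/m

14055.69


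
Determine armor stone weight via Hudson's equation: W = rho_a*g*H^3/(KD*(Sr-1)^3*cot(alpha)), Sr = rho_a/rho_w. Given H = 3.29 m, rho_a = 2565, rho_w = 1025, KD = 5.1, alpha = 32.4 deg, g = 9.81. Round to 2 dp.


Sr = rho_a / rho_w = 2565 / 1025 = 2.502439
(Sr - 1) = 1.502439
(Sr - 1)^3 = 3.391490
cot(32.4) = 1 / tan(32.4) = 1 / 0.634619 = 1.575748
Numerator = 2565 * 9.81 * 3.29^3 = 896074.4012
Denominator = 5.1 * 3.391490 * 1.575748 = 27.255080
W = 896074.4012 / 27.255080
W = 32877.33 N

32877.33


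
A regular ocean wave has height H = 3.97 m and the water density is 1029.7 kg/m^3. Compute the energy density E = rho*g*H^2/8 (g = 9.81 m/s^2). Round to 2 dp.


E = (1/8) * rho * g * H^2
E = (1/8) * 1029.7 * 9.81 * 3.97^2
E = 0.125 * 1029.7 * 9.81 * 15.7609
E = 19900.81 J/m^2

19900.81


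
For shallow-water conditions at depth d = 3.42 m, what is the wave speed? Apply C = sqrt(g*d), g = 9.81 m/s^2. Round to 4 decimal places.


Using the shallow-water approximation:
C = sqrt(g * d) = sqrt(9.81 * 3.42)
C = sqrt(33.5502)
C = 5.7923 m/s

5.7923


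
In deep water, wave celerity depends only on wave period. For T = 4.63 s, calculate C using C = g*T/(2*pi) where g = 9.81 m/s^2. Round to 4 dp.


We use the deep-water celerity formula:
C = g * T / (2 * pi)
C = 9.81 * 4.63 / (2 * 3.14159...)
C = 45.420300 / 6.283185
C = 7.2289 m/s

7.2289


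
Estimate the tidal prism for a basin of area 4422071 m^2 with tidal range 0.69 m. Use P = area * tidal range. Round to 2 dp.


Tidal prism = Area * Tidal range
P = 4422071 * 0.69
P = 3051228.99 m^3

3051228.99


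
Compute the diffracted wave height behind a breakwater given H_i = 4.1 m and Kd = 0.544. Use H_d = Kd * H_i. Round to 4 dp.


H_d = Kd * H_i
H_d = 0.544 * 4.1
H_d = 2.2304 m

2.2304


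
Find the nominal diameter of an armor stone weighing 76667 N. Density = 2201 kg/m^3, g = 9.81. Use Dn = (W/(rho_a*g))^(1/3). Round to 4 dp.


V = W / (rho_a * g)
V = 76667 / (2201 * 9.81)
V = 76667 / 21591.81
V = 3.550744 m^3
Dn = V^(1/3) = 3.550744^(1/3)
Dn = 1.5256 m

1.5256


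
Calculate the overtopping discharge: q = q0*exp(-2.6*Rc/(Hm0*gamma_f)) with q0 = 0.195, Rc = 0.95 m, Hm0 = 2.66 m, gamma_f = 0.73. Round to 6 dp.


q = q0 * exp(-2.6 * Rc / (Hm0 * gamma_f))
Exponent = -2.6 * 0.95 / (2.66 * 0.73)
= -2.6 * 0.95 / 1.9418
= -1.272016
exp(-1.272016) = 0.280266
q = 0.195 * 0.280266
q = 0.054652 m^3/s/m

0.054652


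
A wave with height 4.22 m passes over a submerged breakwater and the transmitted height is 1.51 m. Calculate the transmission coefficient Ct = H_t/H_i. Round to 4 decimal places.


Ct = H_t / H_i
Ct = 1.51 / 4.22
Ct = 0.3578

0.3578


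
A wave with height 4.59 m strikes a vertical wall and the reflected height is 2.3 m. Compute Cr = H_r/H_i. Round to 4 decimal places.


Cr = H_r / H_i
Cr = 2.3 / 4.59
Cr = 0.5011

0.5011


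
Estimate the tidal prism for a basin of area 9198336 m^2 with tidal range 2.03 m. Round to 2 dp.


Tidal prism = Area * Tidal range
P = 9198336 * 2.03
P = 18672622.08 m^3

18672622.08


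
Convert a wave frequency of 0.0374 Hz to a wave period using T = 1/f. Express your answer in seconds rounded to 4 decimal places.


T = 1 / f
T = 1 / 0.0374
T = 26.7380 s

26.7380


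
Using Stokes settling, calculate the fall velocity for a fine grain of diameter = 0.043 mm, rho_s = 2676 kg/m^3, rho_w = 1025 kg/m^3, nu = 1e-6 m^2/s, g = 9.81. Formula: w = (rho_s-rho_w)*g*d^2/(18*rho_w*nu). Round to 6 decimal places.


w = (rho_s - rho_w) * g * d^2 / (18 * rho_w * nu)
d = 0.043 mm = 0.000043 m
rho_s - rho_w = 2676 - 1025 = 1651
Numerator = 1651 * 9.81 * (0.000043)^2 = 0.000029946977
Denominator = 18 * 1025 * 1e-6 = 0.018450
w = 0.001623 m/s

0.001623


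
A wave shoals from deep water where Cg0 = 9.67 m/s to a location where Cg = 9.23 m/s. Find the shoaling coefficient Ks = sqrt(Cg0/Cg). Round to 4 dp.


Ks = sqrt(Cg0 / Cg)
Ks = sqrt(9.67 / 9.23)
Ks = sqrt(1.0477)
Ks = 1.0236

1.0236


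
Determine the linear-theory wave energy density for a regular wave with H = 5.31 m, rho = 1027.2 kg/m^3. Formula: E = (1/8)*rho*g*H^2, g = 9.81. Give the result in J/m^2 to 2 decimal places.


E = (1/8) * rho * g * H^2
E = (1/8) * 1027.2 * 9.81 * 5.31^2
E = 0.125 * 1027.2 * 9.81 * 28.1961
E = 35515.92 J/m^2

35515.92


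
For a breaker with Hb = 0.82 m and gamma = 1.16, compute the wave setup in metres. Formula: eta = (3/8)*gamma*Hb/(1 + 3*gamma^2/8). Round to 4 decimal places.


eta = (3/8) * gamma * Hb / (1 + 3*gamma^2/8)
Numerator = (3/8) * 1.16 * 0.82 = 0.356700
Denominator = 1 + 3*1.16^2/8 = 1 + 0.504600 = 1.504600
eta = 0.356700 / 1.504600
eta = 0.2371 m

0.2371


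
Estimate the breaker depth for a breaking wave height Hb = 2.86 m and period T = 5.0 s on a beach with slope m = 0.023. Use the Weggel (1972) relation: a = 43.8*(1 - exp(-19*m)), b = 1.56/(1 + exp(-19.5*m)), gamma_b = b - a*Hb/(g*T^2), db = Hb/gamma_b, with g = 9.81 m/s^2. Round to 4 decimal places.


a = 43.8 * (1 - exp(-19 * m))
exp(-19 * 0.023) = exp(-0.4370) = 0.645971
a = 43.8 * (1 - 0.645971) = 15.506451
b = 1.56 / (1 + exp(-19.5 * m))
exp(-19.5 * 0.023) = exp(-0.4485) = 0.638585
b = 1.56 / (1 + 0.638585) = 0.952041
Hb / (g * T^2) = 2.86 / (9.81 * 5.0^2) = 2.86 / 245.2500 = 0.01166157
gamma_b = b - a * Hb/(g*T^2) = 0.952041 - 15.506451 * 0.01166157 = 0.771211
db = Hb / gamma_b = 2.86 / 0.771211
db = 3.7085 m

3.7085


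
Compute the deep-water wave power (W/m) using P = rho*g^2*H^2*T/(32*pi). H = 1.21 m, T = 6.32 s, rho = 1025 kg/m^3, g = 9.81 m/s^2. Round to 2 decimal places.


P = rho * g^2 * H^2 * T / (32 * pi)
P = 1025 * 9.81^2 * 1.21^2 * 6.32 / (32 * pi)
P = 1025 * 96.2361 * 1.4641 * 6.32 / 100.53096
P = 9079.25 W/m

9079.25


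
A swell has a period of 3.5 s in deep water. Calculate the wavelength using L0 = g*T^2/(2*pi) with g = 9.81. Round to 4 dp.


L0 = g * T^2 / (2 * pi)
L0 = 9.81 * 3.5^2 / (2 * pi)
L0 = 9.81 * 12.2500 / 6.28319
L0 = 120.1725 / 6.28319
L0 = 19.1260 m

19.1260


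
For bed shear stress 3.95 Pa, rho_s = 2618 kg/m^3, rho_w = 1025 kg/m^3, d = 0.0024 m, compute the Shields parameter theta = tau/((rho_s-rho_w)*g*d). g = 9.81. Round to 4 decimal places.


theta = tau / ((rho_s - rho_w) * g * d)
rho_s - rho_w = 2618 - 1025 = 1593
Denominator = 1593 * 9.81 * 0.0024 = 37.505592
theta = 3.95 / 37.505592
theta = 0.1053

0.1053


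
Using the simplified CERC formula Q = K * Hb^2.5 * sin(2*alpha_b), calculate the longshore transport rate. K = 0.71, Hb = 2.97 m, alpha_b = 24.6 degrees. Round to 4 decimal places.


Q = K * Hb^2.5 * sin(2 * alpha_b)
Hb^2.5 = 2.97^2.5 = 15.201664
sin(2 * 24.6) = sin(49.2) = 0.756995
Q = 0.71 * 15.201664 * 0.756995
Q = 8.1704 m^3/s

8.1704


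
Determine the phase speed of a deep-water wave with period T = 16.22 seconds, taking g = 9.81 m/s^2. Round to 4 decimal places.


We use the deep-water celerity formula:
C = g * T / (2 * pi)
C = 9.81 * 16.22 / (2 * 3.14159...)
C = 159.118200 / 6.283185
C = 25.3244 m/s

25.3244


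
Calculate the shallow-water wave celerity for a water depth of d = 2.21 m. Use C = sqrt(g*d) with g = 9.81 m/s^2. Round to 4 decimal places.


Using the shallow-water approximation:
C = sqrt(g * d) = sqrt(9.81 * 2.21)
C = sqrt(21.6801)
C = 4.6562 m/s

4.6562


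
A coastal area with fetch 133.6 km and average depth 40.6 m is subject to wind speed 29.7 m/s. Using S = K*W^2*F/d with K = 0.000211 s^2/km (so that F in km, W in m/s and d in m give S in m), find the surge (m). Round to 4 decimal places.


S = K * W^2 * F / d
W^2 = 29.7^2 = 882.09
S = 0.000211 * 882.09 * 133.6 / 40.6
Numerator = 0.000211 * 882.09 * 133.6 = 24.865764
S = 24.865764 / 40.6 = 0.6125 m

0.6125


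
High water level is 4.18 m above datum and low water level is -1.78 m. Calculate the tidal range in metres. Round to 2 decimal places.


Tidal range = High water - Low water
Tidal range = 4.18 - (-1.78)
Tidal range = 5.96 m

5.96


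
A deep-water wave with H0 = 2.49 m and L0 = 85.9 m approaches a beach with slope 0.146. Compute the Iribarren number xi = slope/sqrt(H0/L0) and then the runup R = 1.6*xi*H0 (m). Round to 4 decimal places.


xi = slope / sqrt(H0/L0)
H0/L0 = 2.49/85.9 = 0.028987
sqrt(0.028987) = 0.170256
xi = 0.146 / 0.170256 = 0.857531
R = 1.6 * xi * H0 = 1.6 * 0.857531 * 2.49
R = 3.4164 m

3.4164


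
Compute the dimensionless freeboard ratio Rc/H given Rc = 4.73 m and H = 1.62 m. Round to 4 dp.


Relative freeboard = Rc / H
= 4.73 / 1.62
= 2.9198

2.9198


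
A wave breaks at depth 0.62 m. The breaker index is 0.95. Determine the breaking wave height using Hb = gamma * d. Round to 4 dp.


Hb = gamma * d
Hb = 0.95 * 0.62
Hb = 0.5890 m

0.5890


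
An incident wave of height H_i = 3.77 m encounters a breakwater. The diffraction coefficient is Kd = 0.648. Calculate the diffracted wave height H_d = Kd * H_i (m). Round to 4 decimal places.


H_d = Kd * H_i
H_d = 0.648 * 3.77
H_d = 2.4430 m

2.4430


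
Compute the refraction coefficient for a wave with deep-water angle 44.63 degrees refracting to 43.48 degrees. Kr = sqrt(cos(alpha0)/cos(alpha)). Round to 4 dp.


Kr = sqrt(cos(alpha0) / cos(alpha))
cos(44.63) = 0.711658
cos(43.48) = 0.725615
Kr = sqrt(0.711658 / 0.725615)
Kr = sqrt(0.980766)
Kr = 0.9903

0.9903


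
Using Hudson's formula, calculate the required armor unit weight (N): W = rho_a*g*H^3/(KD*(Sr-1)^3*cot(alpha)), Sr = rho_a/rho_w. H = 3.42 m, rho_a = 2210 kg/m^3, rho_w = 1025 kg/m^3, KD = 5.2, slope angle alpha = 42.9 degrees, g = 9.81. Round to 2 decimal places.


Sr = rho_a / rho_w = 2210 / 1025 = 2.156098
(Sr - 1) = 1.156098
(Sr - 1)^3 = 1.545196
cot(42.9) = 1 / tan(42.9) = 1 / 0.929257 = 1.076128
Numerator = 2210 * 9.81 * 3.42^3 = 867240.5960
Denominator = 5.2 * 1.545196 * 1.076128 = 8.646708
W = 867240.5960 / 8.646708
W = 100297.20 N

100297.20


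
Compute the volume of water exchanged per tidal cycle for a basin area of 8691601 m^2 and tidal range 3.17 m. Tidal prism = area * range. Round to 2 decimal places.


Tidal prism = Area * Tidal range
P = 8691601 * 3.17
P = 27552375.17 m^3

27552375.17


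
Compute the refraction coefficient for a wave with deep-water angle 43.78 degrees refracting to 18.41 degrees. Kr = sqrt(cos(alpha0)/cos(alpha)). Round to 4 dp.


Kr = sqrt(cos(alpha0) / cos(alpha))
cos(43.78) = 0.722002
cos(18.41) = 0.948821
Kr = sqrt(0.722002 / 0.948821)
Kr = sqrt(0.760946)
Kr = 0.8723

0.8723


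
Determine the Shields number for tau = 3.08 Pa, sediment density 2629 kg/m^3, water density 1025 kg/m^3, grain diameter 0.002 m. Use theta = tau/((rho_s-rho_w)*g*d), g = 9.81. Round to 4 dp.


theta = tau / ((rho_s - rho_w) * g * d)
rho_s - rho_w = 2629 - 1025 = 1604
Denominator = 1604 * 9.81 * 0.002 = 31.470480
theta = 3.08 / 31.470480
theta = 0.0979

0.0979


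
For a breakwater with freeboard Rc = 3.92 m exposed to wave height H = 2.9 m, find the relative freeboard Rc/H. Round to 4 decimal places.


Relative freeboard = Rc / H
= 3.92 / 2.9
= 1.3517

1.3517


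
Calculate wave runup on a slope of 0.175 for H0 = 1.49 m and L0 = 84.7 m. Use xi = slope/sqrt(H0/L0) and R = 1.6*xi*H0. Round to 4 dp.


xi = slope / sqrt(H0/L0)
H0/L0 = 1.49/84.7 = 0.017591
sqrt(0.017591) = 0.132633
xi = 0.175 / 0.132633 = 1.319431
R = 1.6 * xi * H0 = 1.6 * 1.319431 * 1.49
R = 3.1455 m

3.1455


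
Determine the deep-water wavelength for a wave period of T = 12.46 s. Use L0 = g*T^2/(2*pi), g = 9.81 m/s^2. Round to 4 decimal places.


L0 = g * T^2 / (2 * pi)
L0 = 9.81 * 12.46^2 / (2 * pi)
L0 = 9.81 * 155.2516 / 6.28319
L0 = 1523.0182 / 6.28319
L0 = 242.3959 m

242.3959


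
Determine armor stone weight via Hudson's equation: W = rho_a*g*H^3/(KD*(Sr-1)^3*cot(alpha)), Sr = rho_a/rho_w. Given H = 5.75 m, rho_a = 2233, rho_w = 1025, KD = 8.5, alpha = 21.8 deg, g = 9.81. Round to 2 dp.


Sr = rho_a / rho_w = 2233 / 1025 = 2.178537
(Sr - 1) = 1.178537
(Sr - 1)^3 = 1.636927
cot(21.8) = 1 / tan(21.8) = 1 / 0.399971 = 2.500178
Numerator = 2233 * 9.81 * 5.75^3 = 4164484.6392
Denominator = 8.5 * 1.636927 * 2.500178 = 34.787172
W = 4164484.6392 / 34.787172
W = 119713.23 N

119713.23


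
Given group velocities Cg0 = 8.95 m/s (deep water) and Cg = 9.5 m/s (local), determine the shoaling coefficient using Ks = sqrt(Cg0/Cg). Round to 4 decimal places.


Ks = sqrt(Cg0 / Cg)
Ks = sqrt(8.95 / 9.5)
Ks = sqrt(0.9421)
Ks = 0.9706

0.9706


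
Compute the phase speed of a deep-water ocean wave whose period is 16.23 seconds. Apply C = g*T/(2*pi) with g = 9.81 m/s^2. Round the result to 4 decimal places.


We use the deep-water celerity formula:
C = g * T / (2 * pi)
C = 9.81 * 16.23 / (2 * 3.14159...)
C = 159.216300 / 6.283185
C = 25.3401 m/s

25.3401


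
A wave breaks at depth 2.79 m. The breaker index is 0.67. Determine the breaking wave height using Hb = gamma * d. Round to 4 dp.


Hb = gamma * d
Hb = 0.67 * 2.79
Hb = 1.8693 m

1.8693


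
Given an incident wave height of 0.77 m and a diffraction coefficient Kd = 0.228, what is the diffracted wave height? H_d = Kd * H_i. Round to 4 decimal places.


H_d = Kd * H_i
H_d = 0.228 * 0.77
H_d = 0.1756 m

0.1756


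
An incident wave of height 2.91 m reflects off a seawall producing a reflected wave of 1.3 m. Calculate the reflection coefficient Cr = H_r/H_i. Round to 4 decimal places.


Cr = H_r / H_i
Cr = 1.3 / 2.91
Cr = 0.4467

0.4467


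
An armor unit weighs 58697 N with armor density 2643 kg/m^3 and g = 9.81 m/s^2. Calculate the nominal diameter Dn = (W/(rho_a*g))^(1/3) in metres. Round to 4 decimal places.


V = W / (rho_a * g)
V = 58697 / (2643 * 9.81)
V = 58697 / 25927.83
V = 2.263861 m^3
Dn = V^(1/3) = 2.263861^(1/3)
Dn = 1.3131 m

1.3131


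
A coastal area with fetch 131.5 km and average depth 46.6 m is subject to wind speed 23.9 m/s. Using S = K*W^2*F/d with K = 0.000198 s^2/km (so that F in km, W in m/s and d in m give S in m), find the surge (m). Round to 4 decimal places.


S = K * W^2 * F / d
W^2 = 23.9^2 = 571.21
S = 0.000198 * 571.21 * 131.5 / 46.6
Numerator = 0.000198 * 571.21 * 131.5 = 14.872595
S = 14.872595 / 46.6 = 0.3192 m

0.3192


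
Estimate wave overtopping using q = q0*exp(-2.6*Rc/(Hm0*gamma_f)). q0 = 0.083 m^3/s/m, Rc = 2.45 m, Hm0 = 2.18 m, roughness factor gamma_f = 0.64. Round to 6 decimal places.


q = q0 * exp(-2.6 * Rc / (Hm0 * gamma_f))
Exponent = -2.6 * 2.45 / (2.18 * 0.64)
= -2.6 * 2.45 / 1.3952
= -4.565654
exp(-4.565654) = 0.010403
q = 0.083 * 0.010403
q = 0.000863 m^3/s/m

0.000863


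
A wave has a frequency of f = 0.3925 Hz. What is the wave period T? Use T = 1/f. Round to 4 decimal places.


T = 1 / f
T = 1 / 0.3925
T = 2.5478 s

2.5478


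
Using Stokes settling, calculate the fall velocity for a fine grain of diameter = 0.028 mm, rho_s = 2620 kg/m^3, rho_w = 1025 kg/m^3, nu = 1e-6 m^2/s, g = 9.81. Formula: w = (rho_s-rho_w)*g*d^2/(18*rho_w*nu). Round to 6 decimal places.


w = (rho_s - rho_w) * g * d^2 / (18 * rho_w * nu)
d = 0.028 mm = 0.000028 m
rho_s - rho_w = 2620 - 1025 = 1595
Numerator = 1595 * 9.81 * (0.000028)^2 = 0.000012267209
Denominator = 18 * 1025 * 1e-6 = 0.018450
w = 0.000665 m/s

0.000665


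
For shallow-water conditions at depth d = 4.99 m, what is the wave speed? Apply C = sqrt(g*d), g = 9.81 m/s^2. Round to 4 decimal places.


Using the shallow-water approximation:
C = sqrt(g * d) = sqrt(9.81 * 4.99)
C = sqrt(48.9519)
C = 6.9966 m/s

6.9966


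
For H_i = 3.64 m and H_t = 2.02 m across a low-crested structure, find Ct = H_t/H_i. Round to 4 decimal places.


Ct = H_t / H_i
Ct = 2.02 / 3.64
Ct = 0.5549

0.5549


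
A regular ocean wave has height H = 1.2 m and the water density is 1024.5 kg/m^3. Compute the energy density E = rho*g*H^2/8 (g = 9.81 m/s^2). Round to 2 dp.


E = (1/8) * rho * g * H^2
E = (1/8) * 1024.5 * 9.81 * 1.2^2
E = 0.125 * 1024.5 * 9.81 * 1.4400
E = 1809.06 J/m^2

1809.06


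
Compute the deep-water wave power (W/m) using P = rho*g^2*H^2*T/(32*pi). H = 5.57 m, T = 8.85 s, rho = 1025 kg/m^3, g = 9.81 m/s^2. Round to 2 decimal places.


P = rho * g^2 * H^2 * T / (32 * pi)
P = 1025 * 9.81^2 * 5.57^2 * 8.85 / (32 * pi)
P = 1025 * 96.2361 * 31.0249 * 8.85 / 100.53096
P = 269411.23 W/m

269411.23


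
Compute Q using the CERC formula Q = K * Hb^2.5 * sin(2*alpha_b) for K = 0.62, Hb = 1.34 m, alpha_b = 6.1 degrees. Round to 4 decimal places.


Q = K * Hb^2.5 * sin(2 * alpha_b)
Hb^2.5 = 1.34^2.5 = 2.078557
sin(2 * 6.1) = sin(12.2) = 0.211325
Q = 0.62 * 2.078557 * 0.211325
Q = 0.2723 m^3/s

0.2723


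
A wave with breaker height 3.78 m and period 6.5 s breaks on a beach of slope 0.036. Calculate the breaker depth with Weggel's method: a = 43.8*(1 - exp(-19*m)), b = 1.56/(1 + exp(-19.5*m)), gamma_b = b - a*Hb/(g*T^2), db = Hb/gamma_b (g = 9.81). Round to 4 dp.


a = 43.8 * (1 - exp(-19 * m))
exp(-19 * 0.036) = exp(-0.6840) = 0.504595
a = 43.8 * (1 - 0.504595) = 21.698758
b = 1.56 / (1 + exp(-19.5 * m))
exp(-19.5 * 0.036) = exp(-0.7020) = 0.495593
b = 1.56 / (1 + 0.495593) = 1.043064
Hb / (g * T^2) = 3.78 / (9.81 * 6.5^2) = 3.78 / 414.4725 = 0.00912003
gamma_b = b - a * Hb/(g*T^2) = 1.043064 - 21.698758 * 0.00912003 = 0.845171
db = Hb / gamma_b = 3.78 / 0.845171
db = 4.4725 m

4.4725


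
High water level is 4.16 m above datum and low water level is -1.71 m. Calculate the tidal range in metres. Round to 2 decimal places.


Tidal range = High water - Low water
Tidal range = 4.16 - (-1.71)
Tidal range = 5.87 m

5.87


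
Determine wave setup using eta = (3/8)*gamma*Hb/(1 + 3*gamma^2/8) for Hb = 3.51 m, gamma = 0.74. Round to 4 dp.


eta = (3/8) * gamma * Hb / (1 + 3*gamma^2/8)
Numerator = (3/8) * 0.74 * 3.51 = 0.974025
Denominator = 1 + 3*0.74^2/8 = 1 + 0.205350 = 1.205350
eta = 0.974025 / 1.205350
eta = 0.8081 m

0.8081


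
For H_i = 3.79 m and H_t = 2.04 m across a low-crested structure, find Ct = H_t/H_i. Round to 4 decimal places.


Ct = H_t / H_i
Ct = 2.04 / 3.79
Ct = 0.5383

0.5383


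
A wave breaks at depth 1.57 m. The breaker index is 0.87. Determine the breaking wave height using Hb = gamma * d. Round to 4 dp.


Hb = gamma * d
Hb = 0.87 * 1.57
Hb = 1.3659 m

1.3659


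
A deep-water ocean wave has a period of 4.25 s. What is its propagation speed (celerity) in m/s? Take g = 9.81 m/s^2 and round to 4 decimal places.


We use the deep-water celerity formula:
C = g * T / (2 * pi)
C = 9.81 * 4.25 / (2 * 3.14159...)
C = 41.692500 / 6.283185
C = 6.6356 m/s

6.6356


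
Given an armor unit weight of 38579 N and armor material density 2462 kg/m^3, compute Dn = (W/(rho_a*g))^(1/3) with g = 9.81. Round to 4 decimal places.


V = W / (rho_a * g)
V = 38579 / (2462 * 9.81)
V = 38579 / 24152.22
V = 1.597327 m^3
Dn = V^(1/3) = 1.597327^(1/3)
Dn = 1.1690 m

1.1690


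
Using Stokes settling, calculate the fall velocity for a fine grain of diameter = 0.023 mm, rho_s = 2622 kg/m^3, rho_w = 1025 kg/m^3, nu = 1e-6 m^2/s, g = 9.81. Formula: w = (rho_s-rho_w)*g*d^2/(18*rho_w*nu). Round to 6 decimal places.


w = (rho_s - rho_w) * g * d^2 / (18 * rho_w * nu)
d = 0.023 mm = 0.000023 m
rho_s - rho_w = 2622 - 1025 = 1597
Numerator = 1597 * 9.81 * (0.000023)^2 = 0.000008287616
Denominator = 18 * 1025 * 1e-6 = 0.018450
w = 0.000449 m/s

0.000449


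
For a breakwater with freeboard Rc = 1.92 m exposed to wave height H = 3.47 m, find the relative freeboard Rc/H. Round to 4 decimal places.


Relative freeboard = Rc / H
= 1.92 / 3.47
= 0.5533

0.5533


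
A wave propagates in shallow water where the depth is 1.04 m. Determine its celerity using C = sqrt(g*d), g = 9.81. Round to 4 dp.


Using the shallow-water approximation:
C = sqrt(g * d) = sqrt(9.81 * 1.04)
C = sqrt(10.2024)
C = 3.1941 m/s

3.1941


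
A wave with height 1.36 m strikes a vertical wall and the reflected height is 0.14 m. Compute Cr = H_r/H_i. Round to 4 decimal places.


Cr = H_r / H_i
Cr = 0.14 / 1.36
Cr = 0.1029

0.1029


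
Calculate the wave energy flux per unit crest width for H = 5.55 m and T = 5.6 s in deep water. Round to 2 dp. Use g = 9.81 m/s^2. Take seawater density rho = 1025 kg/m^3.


P = rho * g^2 * H^2 * T / (32 * pi)
P = 1025 * 9.81^2 * 5.55^2 * 5.6 / (32 * pi)
P = 1025 * 96.2361 * 30.8025 * 5.6 / 100.53096
P = 169252.86 W/m

169252.86


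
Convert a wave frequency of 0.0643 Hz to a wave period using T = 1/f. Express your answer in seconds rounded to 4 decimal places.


T = 1 / f
T = 1 / 0.0643
T = 15.5521 s

15.5521


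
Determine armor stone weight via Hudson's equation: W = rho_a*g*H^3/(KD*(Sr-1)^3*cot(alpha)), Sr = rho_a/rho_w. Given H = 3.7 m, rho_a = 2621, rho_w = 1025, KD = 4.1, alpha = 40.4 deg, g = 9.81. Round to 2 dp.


Sr = rho_a / rho_w = 2621 / 1025 = 2.557073
(Sr - 1) = 1.557073
(Sr - 1)^3 = 3.775088
cot(40.4) = 1 / tan(40.4) = 1 / 0.851067 = 1.174996
Numerator = 2621 * 9.81 * 3.7^3 = 1302390.4425
Denominator = 4.1 * 3.775088 * 1.174996 = 18.186424
W = 1302390.4425 / 18.186424
W = 71613.33 N

71613.33


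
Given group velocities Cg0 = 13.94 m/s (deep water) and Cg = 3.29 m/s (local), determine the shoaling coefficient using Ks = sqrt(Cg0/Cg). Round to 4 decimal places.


Ks = sqrt(Cg0 / Cg)
Ks = sqrt(13.94 / 3.29)
Ks = sqrt(4.2371)
Ks = 2.0584

2.0584


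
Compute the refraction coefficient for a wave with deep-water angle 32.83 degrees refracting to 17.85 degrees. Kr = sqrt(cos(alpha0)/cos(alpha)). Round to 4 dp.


Kr = sqrt(cos(alpha0) / cos(alpha))
cos(32.83) = 0.840283
cos(17.85) = 0.951862
Kr = sqrt(0.840283 / 0.951862)
Kr = sqrt(0.882778)
Kr = 0.9396

0.9396


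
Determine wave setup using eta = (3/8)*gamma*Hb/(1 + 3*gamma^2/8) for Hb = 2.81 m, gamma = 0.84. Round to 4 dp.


eta = (3/8) * gamma * Hb / (1 + 3*gamma^2/8)
Numerator = (3/8) * 0.84 * 2.81 = 0.885150
Denominator = 1 + 3*0.84^2/8 = 1 + 0.264600 = 1.264600
eta = 0.885150 / 1.264600
eta = 0.6999 m

0.6999


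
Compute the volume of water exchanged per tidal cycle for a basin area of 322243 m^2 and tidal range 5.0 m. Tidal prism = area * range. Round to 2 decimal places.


Tidal prism = Area * Tidal range
P = 322243 * 5.0
P = 1611215.00 m^3

1611215.00


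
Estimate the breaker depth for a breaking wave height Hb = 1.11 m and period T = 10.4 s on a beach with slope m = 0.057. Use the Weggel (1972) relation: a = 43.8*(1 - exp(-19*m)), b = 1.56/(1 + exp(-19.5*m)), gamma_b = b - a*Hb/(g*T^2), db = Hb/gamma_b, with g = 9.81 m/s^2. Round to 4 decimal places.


a = 43.8 * (1 - exp(-19 * m))
exp(-19 * 0.057) = exp(-1.0830) = 0.338578
a = 43.8 * (1 - 0.338578) = 28.970272
b = 1.56 / (1 + exp(-19.5 * m))
exp(-19.5 * 0.057) = exp(-1.1115) = 0.329065
b = 1.56 / (1 + 0.329065) = 1.173757
Hb / (g * T^2) = 1.11 / (9.81 * 10.4^2) = 1.11 / 1061.0496 = 0.00104613
gamma_b = b - a * Hb/(g*T^2) = 1.173757 - 28.970272 * 0.00104613 = 1.143451
db = Hb / gamma_b = 1.11 / 1.143451
db = 0.9707 m

0.9707


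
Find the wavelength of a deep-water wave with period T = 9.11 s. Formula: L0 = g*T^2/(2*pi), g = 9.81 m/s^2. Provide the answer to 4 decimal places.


L0 = g * T^2 / (2 * pi)
L0 = 9.81 * 9.11^2 / (2 * pi)
L0 = 9.81 * 82.9921 / 6.28319
L0 = 814.1525 / 6.28319
L0 = 129.5764 m

129.5764


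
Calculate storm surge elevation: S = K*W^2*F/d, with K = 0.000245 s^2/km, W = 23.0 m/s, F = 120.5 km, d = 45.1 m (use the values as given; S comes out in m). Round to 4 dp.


S = K * W^2 * F / d
W^2 = 23.0^2 = 529.00
S = 0.000245 * 529.00 * 120.5 / 45.1
Numerator = 0.000245 * 529.00 * 120.5 = 15.617402
S = 15.617402 / 45.1 = 0.3463 m

0.3463


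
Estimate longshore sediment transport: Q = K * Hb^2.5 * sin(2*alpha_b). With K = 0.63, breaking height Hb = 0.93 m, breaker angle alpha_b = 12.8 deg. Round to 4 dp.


Q = K * Hb^2.5 * sin(2 * alpha_b)
Hb^2.5 = 0.93^2.5 = 0.834079
sin(2 * 12.8) = sin(25.6) = 0.432086
Q = 0.63 * 0.834079 * 0.432086
Q = 0.2270 m^3/s

0.2270


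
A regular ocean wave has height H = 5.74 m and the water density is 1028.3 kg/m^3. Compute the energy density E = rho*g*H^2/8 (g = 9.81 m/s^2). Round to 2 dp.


E = (1/8) * rho * g * H^2
E = (1/8) * 1028.3 * 9.81 * 5.74^2
E = 0.125 * 1028.3 * 9.81 * 32.9476
E = 41545.37 J/m^2

41545.37


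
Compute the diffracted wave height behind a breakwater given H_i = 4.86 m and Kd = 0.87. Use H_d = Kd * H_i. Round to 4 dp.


H_d = Kd * H_i
H_d = 0.87 * 4.86
H_d = 4.2282 m

4.2282


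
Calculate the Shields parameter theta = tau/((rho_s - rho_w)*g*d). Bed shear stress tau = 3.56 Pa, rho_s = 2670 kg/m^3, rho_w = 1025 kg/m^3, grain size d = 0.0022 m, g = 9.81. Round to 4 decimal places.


theta = tau / ((rho_s - rho_w) * g * d)
rho_s - rho_w = 2670 - 1025 = 1645
Denominator = 1645 * 9.81 * 0.0022 = 35.502390
theta = 3.56 / 35.502390
theta = 0.1003

0.1003


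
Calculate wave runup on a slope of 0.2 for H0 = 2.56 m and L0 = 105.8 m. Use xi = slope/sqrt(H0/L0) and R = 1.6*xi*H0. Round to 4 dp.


xi = slope / sqrt(H0/L0)
H0/L0 = 2.56/105.8 = 0.024197
sqrt(0.024197) = 0.155553
xi = 0.2 / 0.155553 = 1.285739
R = 1.6 * xi * H0 = 1.6 * 1.285739 * 2.56
R = 5.2664 m

5.2664


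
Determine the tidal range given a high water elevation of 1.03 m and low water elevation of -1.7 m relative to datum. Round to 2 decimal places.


Tidal range = High water - Low water
Tidal range = 1.03 - (-1.7)
Tidal range = 2.73 m

2.73


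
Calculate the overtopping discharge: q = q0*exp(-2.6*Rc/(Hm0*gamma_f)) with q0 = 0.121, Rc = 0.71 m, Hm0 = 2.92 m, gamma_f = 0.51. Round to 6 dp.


q = q0 * exp(-2.6 * Rc / (Hm0 * gamma_f))
Exponent = -2.6 * 0.71 / (2.92 * 0.51)
= -2.6 * 0.71 / 1.4892
= -1.239592
exp(-1.239592) = 0.289502
q = 0.121 * 0.289502
q = 0.035030 m^3/s/m

0.035030


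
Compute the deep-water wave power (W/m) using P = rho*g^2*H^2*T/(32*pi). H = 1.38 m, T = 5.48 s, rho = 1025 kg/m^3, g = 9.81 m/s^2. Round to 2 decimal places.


P = rho * g^2 * H^2 * T / (32 * pi)
P = 1025 * 9.81^2 * 1.38^2 * 5.48 / (32 * pi)
P = 1025 * 96.2361 * 1.9044 * 5.48 / 100.53096
P = 10240.02 W/m

10240.02


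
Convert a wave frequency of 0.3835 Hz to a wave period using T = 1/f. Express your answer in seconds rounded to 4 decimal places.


T = 1 / f
T = 1 / 0.3835
T = 2.6076 s

2.6076


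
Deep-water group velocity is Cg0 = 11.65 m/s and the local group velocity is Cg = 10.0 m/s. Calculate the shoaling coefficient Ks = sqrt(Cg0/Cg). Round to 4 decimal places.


Ks = sqrt(Cg0 / Cg)
Ks = sqrt(11.65 / 10.0)
Ks = sqrt(1.1650)
Ks = 1.0794

1.0794


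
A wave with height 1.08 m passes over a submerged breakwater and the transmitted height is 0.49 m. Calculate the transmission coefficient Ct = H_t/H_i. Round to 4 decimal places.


Ct = H_t / H_i
Ct = 0.49 / 1.08
Ct = 0.4537

0.4537


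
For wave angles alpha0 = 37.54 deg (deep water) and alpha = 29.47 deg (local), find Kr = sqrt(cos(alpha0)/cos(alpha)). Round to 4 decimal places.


Kr = sqrt(cos(alpha0) / cos(alpha))
cos(37.54) = 0.792928
cos(29.47) = 0.870613
Kr = sqrt(0.792928 / 0.870613)
Kr = sqrt(0.910770)
Kr = 0.9543

0.9543


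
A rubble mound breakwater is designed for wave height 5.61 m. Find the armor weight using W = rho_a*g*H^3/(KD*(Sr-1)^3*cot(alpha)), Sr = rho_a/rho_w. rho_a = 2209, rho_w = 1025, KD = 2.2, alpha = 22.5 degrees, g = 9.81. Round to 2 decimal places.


Sr = rho_a / rho_w = 2209 / 1025 = 2.155122
(Sr - 1) = 1.155122
(Sr - 1)^3 = 1.541287
cot(22.5) = 1 / tan(22.5) = 1 / 0.414214 = 2.414214
Numerator = 2209 * 9.81 * 5.61^3 = 3826073.4852
Denominator = 2.2 * 1.541287 * 2.414214 = 8.186191
W = 3826073.4852 / 8.186191
W = 467381.41 N

467381.41


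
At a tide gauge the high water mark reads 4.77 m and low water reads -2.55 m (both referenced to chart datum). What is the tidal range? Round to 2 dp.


Tidal range = High water - Low water
Tidal range = 4.77 - (-2.55)
Tidal range = 7.32 m

7.32


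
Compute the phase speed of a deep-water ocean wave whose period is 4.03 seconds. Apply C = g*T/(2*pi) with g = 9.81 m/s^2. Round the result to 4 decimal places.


We use the deep-water celerity formula:
C = g * T / (2 * pi)
C = 9.81 * 4.03 / (2 * 3.14159...)
C = 39.534300 / 6.283185
C = 6.2921 m/s

6.2921


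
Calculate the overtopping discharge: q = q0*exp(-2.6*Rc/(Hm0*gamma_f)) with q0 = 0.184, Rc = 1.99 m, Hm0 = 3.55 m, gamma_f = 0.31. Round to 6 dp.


q = q0 * exp(-2.6 * Rc / (Hm0 * gamma_f))
Exponent = -2.6 * 1.99 / (3.55 * 0.31)
= -2.6 * 1.99 / 1.1005
= -4.701499
exp(-4.701499) = 0.009082
q = 0.184 * 0.009082
q = 0.001671 m^3/s/m

0.001671


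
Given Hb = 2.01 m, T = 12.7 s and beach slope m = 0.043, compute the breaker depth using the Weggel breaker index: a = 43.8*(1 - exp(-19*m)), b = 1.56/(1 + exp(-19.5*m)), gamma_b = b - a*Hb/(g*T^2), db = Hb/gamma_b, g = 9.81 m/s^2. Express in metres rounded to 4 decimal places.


a = 43.8 * (1 - exp(-19 * m))
exp(-19 * 0.043) = exp(-0.8170) = 0.441755
a = 43.8 * (1 - 0.441755) = 24.451134
b = 1.56 / (1 + exp(-19.5 * m))
exp(-19.5 * 0.043) = exp(-0.8385) = 0.432359
b = 1.56 / (1 + 0.432359) = 1.089113
Hb / (g * T^2) = 2.01 / (9.81 * 12.7^2) = 2.01 / 1582.2549 = 0.00127034
gamma_b = b - a * Hb/(g*T^2) = 1.089113 - 24.451134 * 0.00127034 = 1.058052
db = Hb / gamma_b = 2.01 / 1.058052
db = 1.8997 m

1.8997


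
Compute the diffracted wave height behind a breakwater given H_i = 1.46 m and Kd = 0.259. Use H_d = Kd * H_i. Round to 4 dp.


H_d = Kd * H_i
H_d = 0.259 * 1.46
H_d = 0.3781 m

0.3781


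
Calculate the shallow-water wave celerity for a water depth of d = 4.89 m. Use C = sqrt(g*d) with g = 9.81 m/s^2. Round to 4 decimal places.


Using the shallow-water approximation:
C = sqrt(g * d) = sqrt(9.81 * 4.89)
C = sqrt(47.9709)
C = 6.9261 m/s

6.9261


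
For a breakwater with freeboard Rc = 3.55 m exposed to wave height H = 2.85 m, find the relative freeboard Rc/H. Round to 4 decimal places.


Relative freeboard = Rc / H
= 3.55 / 2.85
= 1.2456

1.2456


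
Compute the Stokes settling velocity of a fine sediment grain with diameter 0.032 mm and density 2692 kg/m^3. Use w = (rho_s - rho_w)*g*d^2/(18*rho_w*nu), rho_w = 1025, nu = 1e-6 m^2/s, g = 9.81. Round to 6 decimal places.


w = (rho_s - rho_w) * g * d^2 / (18 * rho_w * nu)
d = 0.032 mm = 0.000032 m
rho_s - rho_w = 2692 - 1025 = 1667
Numerator = 1667 * 9.81 * (0.000032)^2 = 0.000016745748
Denominator = 18 * 1025 * 1e-6 = 0.018450
w = 0.000908 m/s

0.000908


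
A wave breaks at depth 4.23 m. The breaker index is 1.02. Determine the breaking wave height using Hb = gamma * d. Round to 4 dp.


Hb = gamma * d
Hb = 1.02 * 4.23
Hb = 4.3146 m

4.3146


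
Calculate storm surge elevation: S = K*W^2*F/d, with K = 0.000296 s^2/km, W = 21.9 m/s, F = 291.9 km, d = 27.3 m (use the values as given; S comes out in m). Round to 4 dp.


S = K * W^2 * F / d
W^2 = 21.9^2 = 479.61
S = 0.000296 * 479.61 * 291.9 / 27.3
Numerator = 0.000296 * 479.61 * 291.9 = 41.439455
S = 41.439455 / 27.3 = 1.5179 m

1.5179


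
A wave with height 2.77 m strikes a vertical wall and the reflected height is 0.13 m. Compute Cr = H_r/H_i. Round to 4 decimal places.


Cr = H_r / H_i
Cr = 0.13 / 2.77
Cr = 0.0469

0.0469


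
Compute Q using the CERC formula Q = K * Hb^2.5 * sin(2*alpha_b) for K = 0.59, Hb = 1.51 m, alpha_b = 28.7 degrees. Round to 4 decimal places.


Q = K * Hb^2.5 * sin(2 * alpha_b)
Hb^2.5 = 1.51^2.5 = 2.801834
sin(2 * 28.7) = sin(57.4) = 0.842452
Q = 0.59 * 2.801834 * 0.842452
Q = 1.3926 m^3/s

1.3926


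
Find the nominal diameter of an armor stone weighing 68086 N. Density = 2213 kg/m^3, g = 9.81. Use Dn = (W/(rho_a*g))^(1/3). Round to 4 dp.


V = W / (rho_a * g)
V = 68086 / (2213 * 9.81)
V = 68086 / 21709.53
V = 3.136226 m^3
Dn = V^(1/3) = 3.136226^(1/3)
Dn = 1.4638 m

1.4638


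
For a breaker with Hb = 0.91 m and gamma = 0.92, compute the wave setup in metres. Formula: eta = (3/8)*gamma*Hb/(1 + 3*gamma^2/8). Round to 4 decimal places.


eta = (3/8) * gamma * Hb / (1 + 3*gamma^2/8)
Numerator = (3/8) * 0.92 * 0.91 = 0.313950
Denominator = 1 + 3*0.92^2/8 = 1 + 0.317400 = 1.317400
eta = 0.313950 / 1.317400
eta = 0.2383 m

0.2383


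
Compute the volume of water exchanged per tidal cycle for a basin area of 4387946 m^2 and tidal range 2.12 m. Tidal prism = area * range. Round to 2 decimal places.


Tidal prism = Area * Tidal range
P = 4387946 * 2.12
P = 9302445.52 m^3

9302445.52


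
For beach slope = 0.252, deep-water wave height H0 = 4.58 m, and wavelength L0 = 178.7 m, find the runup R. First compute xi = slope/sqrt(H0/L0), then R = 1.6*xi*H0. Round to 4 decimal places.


xi = slope / sqrt(H0/L0)
H0/L0 = 4.58/178.7 = 0.025630
sqrt(0.025630) = 0.160092
xi = 0.252 / 0.160092 = 1.574092
R = 1.6 * xi * H0 = 1.6 * 1.574092 * 4.58
R = 11.5349 m

11.5349


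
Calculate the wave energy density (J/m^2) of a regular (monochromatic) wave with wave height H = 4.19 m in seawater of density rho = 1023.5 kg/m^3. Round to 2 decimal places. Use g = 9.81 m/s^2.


E = (1/8) * rho * g * H^2
E = (1/8) * 1023.5 * 9.81 * 4.19^2
E = 0.125 * 1023.5 * 9.81 * 17.5561
E = 22034.08 J/m^2

22034.08


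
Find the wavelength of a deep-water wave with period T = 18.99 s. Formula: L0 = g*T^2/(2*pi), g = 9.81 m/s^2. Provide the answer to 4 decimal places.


L0 = g * T^2 / (2 * pi)
L0 = 9.81 * 18.99^2 / (2 * pi)
L0 = 9.81 * 360.6201 / 6.28319
L0 = 3537.6832 / 6.28319
L0 = 563.0398 m

563.0398


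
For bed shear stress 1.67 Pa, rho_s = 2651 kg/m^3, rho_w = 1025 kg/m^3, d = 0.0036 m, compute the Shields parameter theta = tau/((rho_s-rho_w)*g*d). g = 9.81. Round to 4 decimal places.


theta = tau / ((rho_s - rho_w) * g * d)
rho_s - rho_w = 2651 - 1025 = 1626
Denominator = 1626 * 9.81 * 0.0036 = 57.423816
theta = 1.67 / 57.423816
theta = 0.0291

0.0291
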